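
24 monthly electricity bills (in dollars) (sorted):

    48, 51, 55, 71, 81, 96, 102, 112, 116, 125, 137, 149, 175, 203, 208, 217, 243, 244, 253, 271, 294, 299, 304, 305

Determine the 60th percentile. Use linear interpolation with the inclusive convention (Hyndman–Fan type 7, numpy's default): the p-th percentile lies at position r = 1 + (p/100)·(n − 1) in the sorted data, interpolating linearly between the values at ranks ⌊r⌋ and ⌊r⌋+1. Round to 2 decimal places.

207.00

n = 24.
r = 1 + (60/100)·(24 − 1) = 1 + 13.8 = 14.8.
Rank 14 is 203 and rank 15 is 208.
Interpolate: 203 + 0.8·(208 − 203) = 203 + 0.8·5 = 207.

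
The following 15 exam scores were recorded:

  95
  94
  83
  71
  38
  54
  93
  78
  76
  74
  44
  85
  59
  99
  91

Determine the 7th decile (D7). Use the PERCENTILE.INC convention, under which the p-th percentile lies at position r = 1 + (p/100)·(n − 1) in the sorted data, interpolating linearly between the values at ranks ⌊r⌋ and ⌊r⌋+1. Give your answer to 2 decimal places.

Sorted: 38, 44, 54, 59, 71, 74, 76, 78, 83, 85, 91, 93, 94, 95, 99.
n = 15.
r = 1 + (70/100)·(15 − 1) = 1 + 9.8 = 10.8.
Rank 10 is 85 and rank 11 is 91.
Interpolate: 85 + 0.8·(91 − 85) = 85 + 0.8·6 = 89.8.

89.80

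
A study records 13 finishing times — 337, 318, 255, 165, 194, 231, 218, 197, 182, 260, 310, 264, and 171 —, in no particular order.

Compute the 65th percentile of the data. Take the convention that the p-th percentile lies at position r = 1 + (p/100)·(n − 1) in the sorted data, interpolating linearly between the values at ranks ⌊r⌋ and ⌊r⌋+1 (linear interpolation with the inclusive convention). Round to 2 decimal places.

Sorted: 165, 171, 182, 194, 197, 218, 231, 255, 260, 264, 310, 318, 337.
n = 13.
r = 1 + (65/100)·(13 − 1) = 1 + 7.8 = 8.8.
Rank 8 is 255 and rank 9 is 260.
Interpolate: 255 + 0.8·(260 − 255) = 255 + 0.8·5 = 259.

259.00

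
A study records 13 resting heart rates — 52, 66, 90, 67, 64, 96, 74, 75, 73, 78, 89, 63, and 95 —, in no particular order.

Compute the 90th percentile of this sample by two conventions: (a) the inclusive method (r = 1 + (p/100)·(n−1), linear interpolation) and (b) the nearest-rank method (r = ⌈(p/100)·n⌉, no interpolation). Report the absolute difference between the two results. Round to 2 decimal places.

1.00

Sorted: 52, 63, 64, 66, 67, 73, 74, 75, 78, 89, 90, 95, 96.
n = 13.
(a) r = 11.8; between ranks 11 (90) and 12 (95): 94.
(b) the nearest-rank method: rank 12 → 95.
|94 − 95| = 1.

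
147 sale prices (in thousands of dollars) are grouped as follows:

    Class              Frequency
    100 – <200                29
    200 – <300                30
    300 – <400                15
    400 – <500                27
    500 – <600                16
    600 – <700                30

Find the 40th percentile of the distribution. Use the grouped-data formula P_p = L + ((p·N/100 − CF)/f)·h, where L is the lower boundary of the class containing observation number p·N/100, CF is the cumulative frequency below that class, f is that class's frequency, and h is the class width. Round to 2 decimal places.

N = 147; target position k = 40/100 · 147 = 58.8.
Cumulative frequencies: 29, 59, 74, 101, 117, 147.
Observation 58.8 falls in the class 200 – <300.
L = 200, CF = 29, f = 30, h = 100.
P40 = 200 + ((58.8 − 29)/30)·100 = 200 + 99.3333 = 299.333.

299.33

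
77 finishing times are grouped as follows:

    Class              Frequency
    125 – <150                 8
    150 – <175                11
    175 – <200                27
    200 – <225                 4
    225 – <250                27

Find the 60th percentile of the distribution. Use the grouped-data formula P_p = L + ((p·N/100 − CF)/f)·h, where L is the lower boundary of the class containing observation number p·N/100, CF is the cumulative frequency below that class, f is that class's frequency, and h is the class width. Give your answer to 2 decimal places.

N = 77; target position k = 60/100 · 77 = 46.2.
Cumulative frequencies: 8, 19, 46, 50, 77.
Observation 46.2 falls in the class 200 – <225.
L = 200, CF = 46, f = 4, h = 25.
P60 = 200 + ((46.2 − 46)/4)·25 = 200 + 1.25 = 201.25.

201.25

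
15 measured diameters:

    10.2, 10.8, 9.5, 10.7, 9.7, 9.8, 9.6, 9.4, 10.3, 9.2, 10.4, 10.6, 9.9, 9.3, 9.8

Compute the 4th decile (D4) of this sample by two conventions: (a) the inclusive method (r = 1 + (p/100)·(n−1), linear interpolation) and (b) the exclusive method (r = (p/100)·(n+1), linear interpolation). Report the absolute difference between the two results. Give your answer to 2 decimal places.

0.02

Sorted: 9.2, 9.3, 9.4, 9.5, 9.6, 9.7, 9.8, 9.8, 9.9, 10.2, 10.3, 10.4, 10.6, 10.7, 10.8.
n = 15.
(a) r = 6.6; between ranks 6 (9.7) and 7 (9.8): 9.76.
(b) r = 6.4; between ranks 6 (9.7) and 7 (9.8): 9.74.
|9.76 − 9.74| = 0.02.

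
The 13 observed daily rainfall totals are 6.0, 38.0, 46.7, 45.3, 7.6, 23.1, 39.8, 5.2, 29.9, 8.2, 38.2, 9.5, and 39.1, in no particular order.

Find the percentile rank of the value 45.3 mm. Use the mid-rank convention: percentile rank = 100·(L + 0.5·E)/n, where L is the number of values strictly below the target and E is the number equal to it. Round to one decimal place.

Sorted: 5.2, 6.0, 7.6, 8.2, 9.5, 23.1, 29.9, 38.0, 38.2, 39.1, 39.8, 45.3, 46.7.
Count below 45.3: L = 11; count equal: E = 1; n = 13.
Percentile rank = 100·(11 + 0.5·1)/13 = 100·11.5/13 = 88.46.

88.5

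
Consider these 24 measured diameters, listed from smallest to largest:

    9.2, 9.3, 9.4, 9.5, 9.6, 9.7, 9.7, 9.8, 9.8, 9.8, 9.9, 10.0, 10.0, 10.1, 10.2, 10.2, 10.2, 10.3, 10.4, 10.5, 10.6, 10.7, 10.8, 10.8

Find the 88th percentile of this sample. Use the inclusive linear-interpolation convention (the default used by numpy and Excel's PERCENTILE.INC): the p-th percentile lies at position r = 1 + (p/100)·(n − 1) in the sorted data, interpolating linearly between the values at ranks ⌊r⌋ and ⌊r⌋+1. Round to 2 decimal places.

10.62

n = 24.
r = 1 + (88/100)·(24 − 1) = 1 + 20.24 = 21.24.
Rank 21 is 10.6 and rank 22 is 10.7.
Interpolate: 10.6 + 0.24·(10.7 − 10.6) = 10.6 + 0.24·0.1 = 10.624.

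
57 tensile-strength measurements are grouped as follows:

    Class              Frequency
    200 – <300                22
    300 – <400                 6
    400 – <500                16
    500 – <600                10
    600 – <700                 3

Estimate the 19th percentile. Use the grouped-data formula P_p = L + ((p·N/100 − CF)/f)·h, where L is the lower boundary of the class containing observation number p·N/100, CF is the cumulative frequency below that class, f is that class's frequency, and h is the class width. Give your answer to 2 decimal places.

249.23

N = 57; target position k = 19/100 · 57 = 10.83.
Cumulative frequencies: 22, 28, 44, 54, 57.
Observation 10.83 falls in the class 200 – <300.
L = 200, CF = 0, f = 22, h = 100.
P19 = 200 + ((10.83 − 0)/22)·100 = 200 + 49.2273 = 249.227.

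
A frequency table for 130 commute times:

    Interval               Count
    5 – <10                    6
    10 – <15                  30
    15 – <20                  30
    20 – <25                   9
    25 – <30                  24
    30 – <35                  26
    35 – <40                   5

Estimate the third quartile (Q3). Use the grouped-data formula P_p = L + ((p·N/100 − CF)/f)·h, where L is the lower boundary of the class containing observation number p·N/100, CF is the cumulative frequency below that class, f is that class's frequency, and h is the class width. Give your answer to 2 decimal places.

29.69

N = 130; target position k = 75/100 · 130 = 97.5.
Cumulative frequencies: 6, 36, 66, 75, 99, 125, 130.
Observation 97.5 falls in the class 25 – <30.
L = 25, CF = 75, f = 24, h = 5.
P75 = 25 + ((97.5 − 75)/24)·5 = 25 + 4.6875 = 29.6875.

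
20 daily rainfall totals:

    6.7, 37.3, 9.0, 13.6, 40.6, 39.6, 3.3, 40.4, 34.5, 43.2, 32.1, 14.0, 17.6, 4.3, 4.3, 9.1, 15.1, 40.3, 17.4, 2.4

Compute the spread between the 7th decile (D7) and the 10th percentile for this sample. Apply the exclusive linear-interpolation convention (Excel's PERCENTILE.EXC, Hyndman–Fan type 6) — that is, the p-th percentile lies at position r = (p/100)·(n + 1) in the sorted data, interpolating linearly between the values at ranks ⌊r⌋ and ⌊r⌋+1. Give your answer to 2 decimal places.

33.06

Sorted: 2.4, 3.3, 4.3, 4.3, 6.7, 9.0, 9.1, 13.6, 14.0, 15.1, 17.4, 17.6, 32.1, 34.5, 37.3, 39.6, 40.3, 40.4, 40.6, 43.2.
n = 20.
P10: r = 2.1; ranks 2–3 are 3.3, 4.3; interpolating gives 3.4.
P70: r = 14.7; ranks 14–15 are 34.5, 37.3; interpolating gives 36.46.
Difference: 36.46 − 3.4 = 33.06.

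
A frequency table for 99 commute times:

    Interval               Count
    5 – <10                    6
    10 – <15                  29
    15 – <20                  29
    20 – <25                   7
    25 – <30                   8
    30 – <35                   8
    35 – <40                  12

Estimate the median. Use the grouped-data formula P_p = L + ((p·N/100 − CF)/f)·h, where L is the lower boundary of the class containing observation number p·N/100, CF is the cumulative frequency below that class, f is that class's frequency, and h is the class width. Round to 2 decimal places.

17.50

N = 99; target position k = 50/100 · 99 = 49.5.
Cumulative frequencies: 6, 35, 64, 71, 79, 87, 99.
Observation 49.5 falls in the class 15 – <20.
L = 15, CF = 35, f = 29, h = 5.
P50 = 15 + ((49.5 − 35)/29)·5 = 15 + 2.5 = 17.5.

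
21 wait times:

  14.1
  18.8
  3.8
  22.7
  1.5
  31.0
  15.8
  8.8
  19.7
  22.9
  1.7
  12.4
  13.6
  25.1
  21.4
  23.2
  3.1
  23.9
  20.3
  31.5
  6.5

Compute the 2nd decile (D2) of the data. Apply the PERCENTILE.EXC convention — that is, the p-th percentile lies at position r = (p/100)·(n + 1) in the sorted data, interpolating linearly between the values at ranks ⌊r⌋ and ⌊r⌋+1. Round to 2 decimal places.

4.88

Sorted: 1.5, 1.7, 3.1, 3.8, 6.5, 8.8, 12.4, 13.6, 14.1, 15.8, 18.8, 19.7, 20.3, 21.4, 22.7, 22.9, 23.2, 23.9, 25.1, 31.0, 31.5.
n = 21.
r = (20/100)·(21 + 1) = 4.4.
Rank 4 is 3.8 and rank 5 is 6.5.
Interpolate: 3.8 + 0.4·(6.5 − 3.8) = 3.8 + 0.4·2.7 = 4.88.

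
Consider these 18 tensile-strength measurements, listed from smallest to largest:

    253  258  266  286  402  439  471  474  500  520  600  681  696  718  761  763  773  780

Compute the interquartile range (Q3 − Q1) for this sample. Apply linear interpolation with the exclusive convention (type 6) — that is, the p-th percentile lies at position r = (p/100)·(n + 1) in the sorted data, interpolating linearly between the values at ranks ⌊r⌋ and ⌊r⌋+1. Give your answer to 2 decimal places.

n = 18.
P25: r = 4.75; ranks 4–5 are 286, 402; interpolating gives 373.
P75: r = 14.25; ranks 14–15 are 718, 761; interpolating gives 728.75.
Difference: 728.75 − 373 = 355.75.

355.75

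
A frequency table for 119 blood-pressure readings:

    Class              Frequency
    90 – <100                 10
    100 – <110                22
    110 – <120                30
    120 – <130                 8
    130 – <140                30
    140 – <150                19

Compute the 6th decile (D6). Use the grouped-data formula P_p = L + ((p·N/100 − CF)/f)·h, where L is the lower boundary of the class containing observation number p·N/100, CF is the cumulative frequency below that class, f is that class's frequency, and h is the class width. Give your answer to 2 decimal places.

130.47

N = 119; target position k = 60/100 · 119 = 71.4.
Cumulative frequencies: 10, 32, 62, 70, 100, 119.
Observation 71.4 falls in the class 130 – <140.
L = 130, CF = 70, f = 30, h = 10.
P60 = 130 + ((71.4 − 70)/30)·10 = 130 + 0.466667 = 130.467.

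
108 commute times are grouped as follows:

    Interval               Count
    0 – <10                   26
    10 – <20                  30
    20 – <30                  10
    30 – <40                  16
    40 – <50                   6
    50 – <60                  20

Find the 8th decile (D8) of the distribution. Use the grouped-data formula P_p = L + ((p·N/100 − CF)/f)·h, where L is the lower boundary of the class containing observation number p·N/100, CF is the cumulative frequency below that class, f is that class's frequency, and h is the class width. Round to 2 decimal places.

47.33

N = 108; target position k = 80/100 · 108 = 86.4.
Cumulative frequencies: 26, 56, 66, 82, 88, 108.
Observation 86.4 falls in the class 40 – <50.
L = 40, CF = 82, f = 6, h = 10.
P80 = 40 + ((86.4 − 82)/6)·10 = 40 + 7.33333 = 47.3333.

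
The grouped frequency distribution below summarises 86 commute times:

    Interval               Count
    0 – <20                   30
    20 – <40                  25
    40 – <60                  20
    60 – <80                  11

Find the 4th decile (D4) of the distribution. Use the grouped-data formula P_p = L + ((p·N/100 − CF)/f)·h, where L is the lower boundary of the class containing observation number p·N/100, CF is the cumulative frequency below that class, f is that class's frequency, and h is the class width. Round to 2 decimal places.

N = 86; target position k = 40/100 · 86 = 34.4.
Cumulative frequencies: 30, 55, 75, 86.
Observation 34.4 falls in the class 20 – <40.
L = 20, CF = 30, f = 25, h = 20.
P40 = 20 + ((34.4 − 30)/25)·20 = 20 + 3.52 = 23.52.

23.52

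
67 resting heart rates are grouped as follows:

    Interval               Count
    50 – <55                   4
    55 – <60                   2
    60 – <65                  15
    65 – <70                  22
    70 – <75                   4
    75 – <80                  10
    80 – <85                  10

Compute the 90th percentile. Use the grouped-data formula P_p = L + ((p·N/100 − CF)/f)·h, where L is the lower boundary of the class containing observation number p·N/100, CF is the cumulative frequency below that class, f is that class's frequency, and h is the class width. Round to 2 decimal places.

N = 67; target position k = 90/100 · 67 = 60.3.
Cumulative frequencies: 4, 6, 21, 43, 47, 57, 67.
Observation 60.3 falls in the class 80 – <85.
L = 80, CF = 57, f = 10, h = 5.
P90 = 80 + ((60.3 − 57)/10)·5 = 80 + 1.65 = 81.65.

81.65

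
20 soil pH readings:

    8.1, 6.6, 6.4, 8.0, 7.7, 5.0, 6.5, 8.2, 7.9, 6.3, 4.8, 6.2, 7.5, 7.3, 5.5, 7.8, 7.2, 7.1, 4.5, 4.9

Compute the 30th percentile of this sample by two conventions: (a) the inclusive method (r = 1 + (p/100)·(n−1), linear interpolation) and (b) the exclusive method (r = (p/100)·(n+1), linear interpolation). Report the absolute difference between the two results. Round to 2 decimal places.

Sorted: 4.5, 4.8, 4.9, 5.0, 5.5, 6.2, 6.3, 6.4, 6.5, 6.6, 7.1, 7.2, 7.3, 7.5, 7.7, 7.8, 7.9, 8.0, 8.1, 8.2.
n = 20.
(a) r = 6.7; between ranks 6 (6.2) and 7 (6.3): 6.27.
(b) r = 6.3; between ranks 6 (6.2) and 7 (6.3): 6.23.
|6.27 − 6.23| = 0.04.

0.04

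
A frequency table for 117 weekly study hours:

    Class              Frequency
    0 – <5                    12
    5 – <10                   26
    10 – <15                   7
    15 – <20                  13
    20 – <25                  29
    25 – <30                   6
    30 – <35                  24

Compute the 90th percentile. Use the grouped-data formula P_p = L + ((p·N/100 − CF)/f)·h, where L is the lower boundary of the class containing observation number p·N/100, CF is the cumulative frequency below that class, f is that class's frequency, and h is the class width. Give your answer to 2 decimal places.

N = 117; target position k = 90/100 · 117 = 105.3.
Cumulative frequencies: 12, 38, 45, 58, 87, 93, 117.
Observation 105.3 falls in the class 30 – <35.
L = 30, CF = 93, f = 24, h = 5.
P90 = 30 + ((105.3 − 93)/24)·5 = 30 + 2.5625 = 32.5625.

32.56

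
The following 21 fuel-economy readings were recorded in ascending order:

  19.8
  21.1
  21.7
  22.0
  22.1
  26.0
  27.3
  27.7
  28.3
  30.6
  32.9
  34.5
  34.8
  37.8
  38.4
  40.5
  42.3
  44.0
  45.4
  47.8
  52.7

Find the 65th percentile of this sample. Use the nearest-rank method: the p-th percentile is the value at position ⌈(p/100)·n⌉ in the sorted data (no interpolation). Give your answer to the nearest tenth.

n = 21.
Position = ⌈65/100 · 21⌉ = ⌈13.65⌉ = 14.
The value at rank 14 is 37.8.

37.8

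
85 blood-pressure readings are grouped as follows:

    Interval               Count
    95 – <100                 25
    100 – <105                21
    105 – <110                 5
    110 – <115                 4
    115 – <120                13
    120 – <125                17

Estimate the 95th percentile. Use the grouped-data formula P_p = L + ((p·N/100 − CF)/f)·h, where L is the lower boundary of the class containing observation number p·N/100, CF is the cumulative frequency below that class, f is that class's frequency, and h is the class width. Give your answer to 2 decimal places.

123.75

N = 85; target position k = 95/100 · 85 = 80.75.
Cumulative frequencies: 25, 46, 51, 55, 68, 85.
Observation 80.75 falls in the class 120 – <125.
L = 120, CF = 68, f = 17, h = 5.
P95 = 120 + ((80.75 − 68)/17)·5 = 120 + 3.75 = 123.75.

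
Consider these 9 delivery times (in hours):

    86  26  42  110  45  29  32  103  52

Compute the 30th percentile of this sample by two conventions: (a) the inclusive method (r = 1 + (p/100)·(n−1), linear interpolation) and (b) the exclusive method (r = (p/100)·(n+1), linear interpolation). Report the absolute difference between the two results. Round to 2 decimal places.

4.00

Sorted: 26, 29, 32, 42, 45, 52, 86, 103, 110.
n = 9.
(a) r = 3.4; between ranks 3 (32) and 4 (42): 36.
(b) r = 3 → value at rank 3 = 32.
|36 − 32| = 4.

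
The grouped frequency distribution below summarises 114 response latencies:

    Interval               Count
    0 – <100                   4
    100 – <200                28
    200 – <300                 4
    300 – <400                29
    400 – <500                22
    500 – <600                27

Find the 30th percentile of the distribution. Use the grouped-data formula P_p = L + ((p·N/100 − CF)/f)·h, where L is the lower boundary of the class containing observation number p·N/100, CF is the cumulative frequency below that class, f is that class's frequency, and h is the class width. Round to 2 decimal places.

255.00

N = 114; target position k = 30/100 · 114 = 34.2.
Cumulative frequencies: 4, 32, 36, 65, 87, 114.
Observation 34.2 falls in the class 200 – <300.
L = 200, CF = 32, f = 4, h = 100.
P30 = 200 + ((34.2 − 32)/4)·100 = 200 + 55 = 255.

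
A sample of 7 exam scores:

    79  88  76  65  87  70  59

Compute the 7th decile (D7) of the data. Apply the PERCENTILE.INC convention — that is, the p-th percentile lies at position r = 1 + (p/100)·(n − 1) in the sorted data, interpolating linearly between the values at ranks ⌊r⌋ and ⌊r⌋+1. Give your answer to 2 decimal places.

Sorted: 59, 65, 70, 76, 79, 87, 88.
n = 7.
r = 1 + (70/100)·(7 − 1) = 1 + 4.2 = 5.2.
Rank 5 is 79 and rank 6 is 87.
Interpolate: 79 + 0.2·(87 − 79) = 79 + 0.2·8 = 80.6.

80.60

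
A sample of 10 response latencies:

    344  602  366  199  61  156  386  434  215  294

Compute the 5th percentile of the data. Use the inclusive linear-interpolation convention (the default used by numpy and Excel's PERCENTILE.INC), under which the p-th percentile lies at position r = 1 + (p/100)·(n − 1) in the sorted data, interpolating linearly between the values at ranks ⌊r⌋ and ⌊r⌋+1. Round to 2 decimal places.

103.75

Sorted: 61, 156, 199, 215, 294, 344, 366, 386, 434, 602.
n = 10.
r = 1 + (5/100)·(10 − 1) = 1 + 0.45 = 1.45.
Rank 1 is 61 and rank 2 is 156.
Interpolate: 61 + 0.45·(156 − 61) = 61 + 0.45·95 = 103.75.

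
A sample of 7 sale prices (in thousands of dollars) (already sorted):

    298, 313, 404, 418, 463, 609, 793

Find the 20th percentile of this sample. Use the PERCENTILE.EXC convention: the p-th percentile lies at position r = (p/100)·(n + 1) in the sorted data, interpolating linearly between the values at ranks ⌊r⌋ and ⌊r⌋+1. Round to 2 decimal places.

307.00

n = 7.
r = (20/100)·(7 + 1) = 1.6.
Rank 1 is 298 and rank 2 is 313.
Interpolate: 298 + 0.6·(313 − 298) = 298 + 0.6·15 = 307.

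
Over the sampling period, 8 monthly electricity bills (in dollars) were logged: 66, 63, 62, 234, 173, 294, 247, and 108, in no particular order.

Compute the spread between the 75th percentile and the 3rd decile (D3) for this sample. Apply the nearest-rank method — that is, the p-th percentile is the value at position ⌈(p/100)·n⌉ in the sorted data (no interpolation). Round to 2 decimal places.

168.00

Sorted: 62, 63, 66, 108, 173, 234, 247, 294.
n = 8.
P30: rank ⌈30/100·8⌉ = 3 → 66.
P75: rank ⌈75/100·8⌉ = 6 → 234.
Difference: 234 − 66 = 168.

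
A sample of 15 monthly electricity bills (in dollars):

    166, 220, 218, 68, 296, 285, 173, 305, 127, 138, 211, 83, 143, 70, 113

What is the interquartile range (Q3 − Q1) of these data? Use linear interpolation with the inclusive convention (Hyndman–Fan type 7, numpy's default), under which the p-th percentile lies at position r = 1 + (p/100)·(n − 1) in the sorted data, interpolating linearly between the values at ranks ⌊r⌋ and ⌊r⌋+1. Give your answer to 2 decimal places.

99.00

Sorted: 68, 70, 83, 113, 127, 138, 143, 166, 173, 211, 218, 220, 285, 296, 305.
n = 15.
P25: r = 4.5; ranks 4–5 are 113, 127; interpolating gives 120.
P75: r = 11.5; ranks 11–12 are 218, 220; interpolating gives 219.
Difference: 219 − 120 = 99.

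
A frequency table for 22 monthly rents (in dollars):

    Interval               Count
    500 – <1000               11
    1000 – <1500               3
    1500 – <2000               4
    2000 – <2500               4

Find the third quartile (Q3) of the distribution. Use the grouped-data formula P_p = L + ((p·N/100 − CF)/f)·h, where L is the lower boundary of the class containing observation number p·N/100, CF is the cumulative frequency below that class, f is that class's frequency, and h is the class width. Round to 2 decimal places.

1812.50

N = 22; target position k = 75/100 · 22 = 16.5.
Cumulative frequencies: 11, 14, 18, 22.
Observation 16.5 falls in the class 1500 – <2000.
L = 1500, CF = 14, f = 4, h = 500.
P75 = 1500 + ((16.5 − 14)/4)·500 = 1500 + 312.5 = 1812.5.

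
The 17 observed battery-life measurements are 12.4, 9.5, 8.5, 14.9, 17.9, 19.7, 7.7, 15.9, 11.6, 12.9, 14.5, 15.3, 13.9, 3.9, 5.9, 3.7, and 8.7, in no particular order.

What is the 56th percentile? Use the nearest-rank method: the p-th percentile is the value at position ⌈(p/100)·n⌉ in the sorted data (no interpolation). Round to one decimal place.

Sorted: 3.7, 3.9, 5.9, 7.7, 8.5, 8.7, 9.5, 11.6, 12.4, 12.9, 13.9, 14.5, 14.9, 15.3, 15.9, 17.9, 19.7.
n = 17.
Position = ⌈56/100 · 17⌉ = ⌈9.52⌉ = 10.
The value at rank 10 is 12.9.

12.9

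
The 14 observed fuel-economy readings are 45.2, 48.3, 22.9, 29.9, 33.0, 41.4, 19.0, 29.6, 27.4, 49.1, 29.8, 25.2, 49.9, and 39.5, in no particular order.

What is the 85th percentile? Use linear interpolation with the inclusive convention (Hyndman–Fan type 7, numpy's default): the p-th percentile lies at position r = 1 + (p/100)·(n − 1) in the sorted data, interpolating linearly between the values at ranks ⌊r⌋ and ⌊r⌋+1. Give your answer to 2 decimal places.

Sorted: 19.0, 22.9, 25.2, 27.4, 29.6, 29.8, 29.9, 33.0, 39.5, 41.4, 45.2, 48.3, 49.1, 49.9.
n = 14.
r = 1 + (85/100)·(14 − 1) = 1 + 11.05 = 12.05.
Rank 12 is 48.3 and rank 13 is 49.1.
Interpolate: 48.3 + 0.05·(49.1 − 48.3) = 48.3 + 0.05·0.8 = 48.34.

48.34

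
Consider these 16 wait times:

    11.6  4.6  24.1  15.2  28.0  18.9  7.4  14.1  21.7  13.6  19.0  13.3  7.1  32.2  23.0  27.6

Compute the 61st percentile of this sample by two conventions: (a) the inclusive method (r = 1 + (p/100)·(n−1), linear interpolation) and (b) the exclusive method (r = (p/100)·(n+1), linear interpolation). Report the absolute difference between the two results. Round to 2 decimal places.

Sorted: 4.6, 7.1, 7.4, 11.6, 13.3, 13.6, 14.1, 15.2, 18.9, 19.0, 21.7, 23.0, 24.1, 27.6, 28.0, 32.2.
n = 16.
(a) r = 10.15; between ranks 10 (19.0) and 11 (21.7): 19.405.
(b) r = 10.37; between ranks 10 (19.0) and 11 (21.7): 19.999.
|19.405 − 19.999| = 0.594.

0.59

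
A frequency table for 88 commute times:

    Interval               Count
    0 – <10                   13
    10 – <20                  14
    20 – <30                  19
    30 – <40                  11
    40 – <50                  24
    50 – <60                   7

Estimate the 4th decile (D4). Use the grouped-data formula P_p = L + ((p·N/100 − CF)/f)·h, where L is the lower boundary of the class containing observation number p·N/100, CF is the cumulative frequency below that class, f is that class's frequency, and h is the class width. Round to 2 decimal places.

24.32

N = 88; target position k = 40/100 · 88 = 35.2.
Cumulative frequencies: 13, 27, 46, 57, 81, 88.
Observation 35.2 falls in the class 20 – <30.
L = 20, CF = 27, f = 19, h = 10.
P40 = 20 + ((35.2 − 27)/19)·10 = 20 + 4.31579 = 24.3158.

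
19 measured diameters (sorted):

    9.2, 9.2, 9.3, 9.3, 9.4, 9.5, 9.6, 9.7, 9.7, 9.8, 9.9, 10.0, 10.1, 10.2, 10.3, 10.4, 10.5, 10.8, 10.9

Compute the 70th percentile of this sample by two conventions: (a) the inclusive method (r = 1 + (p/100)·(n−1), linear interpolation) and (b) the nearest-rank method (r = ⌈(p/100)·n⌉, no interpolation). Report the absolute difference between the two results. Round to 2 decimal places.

n = 19.
(a) r = 13.6; between ranks 13 (10.1) and 14 (10.2): 10.16.
(b) the nearest-rank method: rank 14 → 10.2.
|10.16 − 10.2| = 0.04.

0.04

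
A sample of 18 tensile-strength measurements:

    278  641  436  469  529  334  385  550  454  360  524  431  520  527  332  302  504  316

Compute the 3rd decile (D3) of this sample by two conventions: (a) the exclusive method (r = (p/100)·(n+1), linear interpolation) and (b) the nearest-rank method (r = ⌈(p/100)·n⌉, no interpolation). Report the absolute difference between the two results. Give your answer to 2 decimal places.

Sorted: 278, 302, 316, 332, 334, 360, 385, 431, 436, 454, 469, 504, 520, 524, 527, 529, 550, 641.
n = 18.
(a) r = 5.7; between ranks 5 (334) and 6 (360): 352.2.
(b) the nearest-rank method: rank 6 → 360.
|352.2 − 360| = 7.8.

7.80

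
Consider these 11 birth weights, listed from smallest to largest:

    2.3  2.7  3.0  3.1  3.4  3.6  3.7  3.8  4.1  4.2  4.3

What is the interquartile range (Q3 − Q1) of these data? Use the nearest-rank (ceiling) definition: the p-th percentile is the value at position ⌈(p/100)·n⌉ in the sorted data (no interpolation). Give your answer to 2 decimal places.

n = 11.
P25: rank ⌈25/100·11⌉ = 3 → 3.
P75: rank ⌈75/100·11⌉ = 9 → 4.1.
Difference: 4.1 − 3 = 1.1.

1.10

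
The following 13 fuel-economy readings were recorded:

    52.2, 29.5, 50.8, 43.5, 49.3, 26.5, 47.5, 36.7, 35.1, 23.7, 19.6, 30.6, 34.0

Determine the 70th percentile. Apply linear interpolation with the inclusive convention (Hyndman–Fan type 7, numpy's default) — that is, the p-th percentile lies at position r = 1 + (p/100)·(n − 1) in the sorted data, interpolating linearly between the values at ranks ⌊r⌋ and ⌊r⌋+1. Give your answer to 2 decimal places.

Sorted: 19.6, 23.7, 26.5, 29.5, 30.6, 34.0, 35.1, 36.7, 43.5, 47.5, 49.3, 50.8, 52.2.
n = 13.
r = 1 + (70/100)·(13 − 1) = 1 + 8.4 = 9.4.
Rank 9 is 43.5 and rank 10 is 47.5.
Interpolate: 43.5 + 0.4·(47.5 − 43.5) = 43.5 + 0.4·4 = 45.1.

45.10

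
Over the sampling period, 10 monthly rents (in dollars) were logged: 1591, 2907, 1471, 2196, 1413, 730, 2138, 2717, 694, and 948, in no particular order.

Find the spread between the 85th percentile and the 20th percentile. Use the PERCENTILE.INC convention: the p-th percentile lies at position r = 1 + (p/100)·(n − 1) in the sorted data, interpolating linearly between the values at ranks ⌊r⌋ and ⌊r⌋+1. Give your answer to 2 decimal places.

Sorted: 694, 730, 948, 1413, 1471, 1591, 2138, 2196, 2717, 2907.
n = 10.
P20: r = 2.8; ranks 2–3 are 730, 948; interpolating gives 904.4.
P85: r = 8.65; ranks 8–9 are 2196, 2717; interpolating gives 2534.65.
Difference: 2534.65 − 904.4 = 1630.25.

1630.25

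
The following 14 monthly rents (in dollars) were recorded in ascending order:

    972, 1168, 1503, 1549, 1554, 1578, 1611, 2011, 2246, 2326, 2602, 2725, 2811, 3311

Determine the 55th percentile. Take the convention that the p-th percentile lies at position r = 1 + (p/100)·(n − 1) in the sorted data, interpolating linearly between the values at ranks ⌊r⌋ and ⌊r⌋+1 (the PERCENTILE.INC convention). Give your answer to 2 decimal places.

n = 14.
r = 1 + (55/100)·(14 − 1) = 1 + 7.15 = 8.15.
Rank 8 is 2011 and rank 9 is 2246.
Interpolate: 2011 + 0.15·(2246 − 2011) = 2011 + 0.15·235 = 2046.25.

2046.25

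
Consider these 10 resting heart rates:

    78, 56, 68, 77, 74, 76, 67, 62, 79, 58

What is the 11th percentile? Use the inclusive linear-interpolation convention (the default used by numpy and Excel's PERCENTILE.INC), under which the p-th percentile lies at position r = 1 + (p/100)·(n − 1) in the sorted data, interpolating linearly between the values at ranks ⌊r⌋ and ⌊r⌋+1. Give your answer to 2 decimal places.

57.98

Sorted: 56, 58, 62, 67, 68, 74, 76, 77, 78, 79.
n = 10.
r = 1 + (11/100)·(10 − 1) = 1 + 0.99 = 1.99.
Rank 1 is 56 and rank 2 is 58.
Interpolate: 56 + 0.99·(58 − 56) = 56 + 0.99·2 = 57.98.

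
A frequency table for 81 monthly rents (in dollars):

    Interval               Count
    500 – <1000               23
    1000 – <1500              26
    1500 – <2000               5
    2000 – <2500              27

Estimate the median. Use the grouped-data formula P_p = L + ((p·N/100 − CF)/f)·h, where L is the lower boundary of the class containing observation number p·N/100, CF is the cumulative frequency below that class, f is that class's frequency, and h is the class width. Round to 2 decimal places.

1336.54

N = 81; target position k = 50/100 · 81 = 40.5.
Cumulative frequencies: 23, 49, 54, 81.
Observation 40.5 falls in the class 1000 – <1500.
L = 1000, CF = 23, f = 26, h = 500.
P50 = 1000 + ((40.5 − 23)/26)·500 = 1000 + 336.538 = 1336.54.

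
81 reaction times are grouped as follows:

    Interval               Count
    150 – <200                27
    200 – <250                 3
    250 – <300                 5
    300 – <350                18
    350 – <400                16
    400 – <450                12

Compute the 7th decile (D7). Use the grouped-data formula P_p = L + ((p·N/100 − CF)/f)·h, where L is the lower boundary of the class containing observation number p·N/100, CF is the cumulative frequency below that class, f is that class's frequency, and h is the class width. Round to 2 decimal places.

361.56

N = 81; target position k = 70/100 · 81 = 56.7.
Cumulative frequencies: 27, 30, 35, 53, 69, 81.
Observation 56.7 falls in the class 350 – <400.
L = 350, CF = 53, f = 16, h = 50.
P70 = 350 + ((56.7 − 53)/16)·50 = 350 + 11.5625 = 361.562.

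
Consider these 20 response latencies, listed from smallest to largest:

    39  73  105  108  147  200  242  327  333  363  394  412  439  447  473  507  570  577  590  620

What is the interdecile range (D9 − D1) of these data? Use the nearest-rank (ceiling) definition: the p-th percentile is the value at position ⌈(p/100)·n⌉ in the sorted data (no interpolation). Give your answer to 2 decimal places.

504.00

n = 20.
P10: rank ⌈10/100·20⌉ = 2 → 73.
P90: rank ⌈90/100·20⌉ = 18 → 577.
Difference: 577 − 73 = 504.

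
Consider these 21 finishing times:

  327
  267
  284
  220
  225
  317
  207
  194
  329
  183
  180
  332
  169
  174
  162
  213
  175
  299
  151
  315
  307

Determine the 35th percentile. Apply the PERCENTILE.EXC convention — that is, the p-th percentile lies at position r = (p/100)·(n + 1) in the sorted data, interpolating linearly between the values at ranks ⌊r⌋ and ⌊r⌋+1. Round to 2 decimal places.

Sorted: 151, 162, 169, 174, 175, 180, 183, 194, 207, 213, 220, 225, 267, 284, 299, 307, 315, 317, 327, 329, 332.
n = 21.
r = (35/100)·(21 + 1) = 7.7.
Rank 7 is 183 and rank 8 is 194.
Interpolate: 183 + 0.7·(194 − 183) = 183 + 0.7·11 = 190.7.

190.70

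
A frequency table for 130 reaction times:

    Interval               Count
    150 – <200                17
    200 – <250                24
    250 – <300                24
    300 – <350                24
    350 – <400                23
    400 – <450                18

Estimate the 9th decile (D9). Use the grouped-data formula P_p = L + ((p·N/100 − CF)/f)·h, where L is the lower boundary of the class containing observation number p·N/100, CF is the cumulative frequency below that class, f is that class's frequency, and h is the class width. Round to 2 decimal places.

N = 130; target position k = 90/100 · 130 = 117.
Cumulative frequencies: 17, 41, 65, 89, 112, 130.
Observation 117 falls in the class 400 – <450.
L = 400, CF = 112, f = 18, h = 50.
P90 = 400 + ((117 − 112)/18)·50 = 400 + 13.8889 = 413.889.

413.89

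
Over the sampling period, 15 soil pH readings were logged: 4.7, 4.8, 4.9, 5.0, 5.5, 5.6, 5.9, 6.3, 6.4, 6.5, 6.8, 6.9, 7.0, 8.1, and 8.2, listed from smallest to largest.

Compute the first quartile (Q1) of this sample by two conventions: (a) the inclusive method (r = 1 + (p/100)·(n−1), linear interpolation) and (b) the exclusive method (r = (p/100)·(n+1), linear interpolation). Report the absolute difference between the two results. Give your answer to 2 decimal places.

0.25

n = 15.
(a) r = 4.5; between ranks 4 (5.0) and 5 (5.5): 5.25.
(b) r = 4 → value at rank 4 = 5.
|5.25 − 5| = 0.25.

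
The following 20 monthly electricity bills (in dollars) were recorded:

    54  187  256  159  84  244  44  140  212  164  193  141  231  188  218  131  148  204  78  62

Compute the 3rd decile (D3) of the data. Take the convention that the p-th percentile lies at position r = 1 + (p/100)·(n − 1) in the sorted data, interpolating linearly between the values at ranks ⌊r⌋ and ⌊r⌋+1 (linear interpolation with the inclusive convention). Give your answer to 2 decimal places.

Sorted: 44, 54, 62, 78, 84, 131, 140, 141, 148, 159, 164, 187, 188, 193, 204, 212, 218, 231, 244, 256.
n = 20.
r = 1 + (30/100)·(20 − 1) = 1 + 5.7 = 6.7.
Rank 6 is 131 and rank 7 is 140.
Interpolate: 131 + 0.7·(140 − 131) = 131 + 0.7·9 = 137.3.

137.30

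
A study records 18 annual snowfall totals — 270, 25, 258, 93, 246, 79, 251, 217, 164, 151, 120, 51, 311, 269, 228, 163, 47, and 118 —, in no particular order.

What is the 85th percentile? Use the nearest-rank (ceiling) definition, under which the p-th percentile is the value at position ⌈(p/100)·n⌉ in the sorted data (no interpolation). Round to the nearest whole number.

269

Sorted: 25, 47, 51, 79, 93, 118, 120, 151, 163, 164, 217, 228, 246, 251, 258, 269, 270, 311.
n = 18.
Position = ⌈85/100 · 18⌉ = ⌈15.3⌉ = 16.
The value at rank 16 is 269.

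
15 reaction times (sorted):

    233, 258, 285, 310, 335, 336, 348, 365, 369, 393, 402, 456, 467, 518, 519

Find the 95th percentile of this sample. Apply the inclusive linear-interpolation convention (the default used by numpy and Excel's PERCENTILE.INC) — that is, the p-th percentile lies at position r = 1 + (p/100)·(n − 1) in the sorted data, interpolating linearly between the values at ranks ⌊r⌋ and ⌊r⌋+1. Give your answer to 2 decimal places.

518.30

n = 15.
r = 1 + (95/100)·(15 − 1) = 1 + 13.3 = 14.3.
Rank 14 is 518 and rank 15 is 519.
Interpolate: 518 + 0.3·(519 − 518) = 518 + 0.3·1 = 518.3.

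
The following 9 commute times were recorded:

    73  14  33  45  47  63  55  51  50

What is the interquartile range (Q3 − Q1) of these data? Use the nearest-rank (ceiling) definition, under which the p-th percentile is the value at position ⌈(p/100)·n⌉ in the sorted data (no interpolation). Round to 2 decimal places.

Sorted: 14, 33, 45, 47, 50, 51, 55, 63, 73.
n = 9.
P25: rank ⌈25/100·9⌉ = 3 → 45.
P75: rank ⌈75/100·9⌉ = 7 → 55.
Difference: 55 − 45 = 10.

10.00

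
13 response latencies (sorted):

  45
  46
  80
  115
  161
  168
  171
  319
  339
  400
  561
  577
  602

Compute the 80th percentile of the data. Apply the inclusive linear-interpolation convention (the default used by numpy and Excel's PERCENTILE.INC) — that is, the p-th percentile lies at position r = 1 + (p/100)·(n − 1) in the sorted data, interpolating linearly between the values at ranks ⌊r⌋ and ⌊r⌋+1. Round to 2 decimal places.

496.60

n = 13.
r = 1 + (80/100)·(13 − 1) = 1 + 9.6 = 10.6.
Rank 10 is 400 and rank 11 is 561.
Interpolate: 400 + 0.6·(561 − 400) = 400 + 0.6·161 = 496.6.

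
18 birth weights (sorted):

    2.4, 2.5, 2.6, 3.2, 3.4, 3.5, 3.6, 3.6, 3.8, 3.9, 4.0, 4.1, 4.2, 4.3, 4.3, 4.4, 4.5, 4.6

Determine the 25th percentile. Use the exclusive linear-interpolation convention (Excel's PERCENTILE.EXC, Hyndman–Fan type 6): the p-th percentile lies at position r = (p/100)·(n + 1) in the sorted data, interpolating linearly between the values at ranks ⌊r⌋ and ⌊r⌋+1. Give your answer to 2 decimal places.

n = 18.
r = (25/100)·(18 + 1) = 4.75.
Rank 4 is 3.2 and rank 5 is 3.4.
Interpolate: 3.2 + 0.75·(3.4 − 3.2) = 3.2 + 0.75·0.2 = 3.35.

3.35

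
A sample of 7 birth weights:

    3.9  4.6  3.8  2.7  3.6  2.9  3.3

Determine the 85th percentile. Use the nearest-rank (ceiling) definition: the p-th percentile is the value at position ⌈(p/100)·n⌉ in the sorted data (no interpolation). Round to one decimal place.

Sorted: 2.7, 2.9, 3.3, 3.6, 3.8, 3.9, 4.6.
n = 7.
Position = ⌈85/100 · 7⌉ = ⌈5.95⌉ = 6.
The value at rank 6 is 3.9.

3.9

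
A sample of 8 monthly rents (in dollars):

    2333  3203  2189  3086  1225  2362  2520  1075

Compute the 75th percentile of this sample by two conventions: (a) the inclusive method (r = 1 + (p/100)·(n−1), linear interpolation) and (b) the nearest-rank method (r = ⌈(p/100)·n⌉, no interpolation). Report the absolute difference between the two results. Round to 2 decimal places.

Sorted: 1075, 1225, 2189, 2333, 2362, 2520, 3086, 3203.
n = 8.
(a) r = 6.25; between ranks 6 (2520) and 7 (3086): 2661.5.
(b) the nearest-rank method: rank 6 → 2520.
|2661.5 − 2520| = 141.5.

141.50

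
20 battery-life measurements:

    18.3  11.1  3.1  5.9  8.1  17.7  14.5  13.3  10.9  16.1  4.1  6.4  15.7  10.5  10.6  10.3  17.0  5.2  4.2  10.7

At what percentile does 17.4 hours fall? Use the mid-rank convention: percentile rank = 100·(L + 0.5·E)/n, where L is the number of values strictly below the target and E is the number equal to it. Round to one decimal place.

Sorted: 3.1, 4.1, 4.2, 5.2, 5.9, 6.4, 8.1, 10.3, 10.5, 10.6, 10.7, 10.9, 11.1, 13.3, 14.5, 15.7, 16.1, 17.0, 17.7, 18.3.
Count below 17.4: L = 18; count equal: E = 0; n = 20.
Percentile rank = 100·(18 + 0.5·0)/20 = 100·18/20 = 90.

90.0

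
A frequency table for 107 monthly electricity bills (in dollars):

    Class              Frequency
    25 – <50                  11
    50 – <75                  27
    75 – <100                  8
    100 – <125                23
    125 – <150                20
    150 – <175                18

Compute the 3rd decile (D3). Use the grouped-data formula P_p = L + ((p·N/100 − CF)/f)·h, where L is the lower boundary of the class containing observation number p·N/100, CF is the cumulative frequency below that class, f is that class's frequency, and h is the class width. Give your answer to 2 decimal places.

69.54

N = 107; target position k = 30/100 · 107 = 32.1.
Cumulative frequencies: 11, 38, 46, 69, 89, 107.
Observation 32.1 falls in the class 50 – <75.
L = 50, CF = 11, f = 27, h = 25.
P30 = 50 + ((32.1 − 11)/27)·25 = 50 + 19.537 = 69.537.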